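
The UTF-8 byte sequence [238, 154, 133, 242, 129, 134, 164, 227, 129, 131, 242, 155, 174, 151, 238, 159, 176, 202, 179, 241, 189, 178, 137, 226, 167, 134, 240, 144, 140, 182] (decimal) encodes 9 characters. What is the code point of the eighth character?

U+29C6

Offset 0: leading byte 0xEE = 11101110 → 3-byte char #1 = EE 9A 85.
Offset 3: leading byte 0xF2 = 11110010 → 4-byte char #2 = F2 81 86 A4.
Offset 7: leading byte 0xE3 = 11100011 → 3-byte char #3 = E3 81 83.
Offset 10: leading byte 0xF2 = 11110010 → 4-byte char #4 = F2 9B AE 97.
Offset 14: leading byte 0xEE = 11101110 → 3-byte char #5 = EE 9F B0.
Offset 17: leading byte 0xCA = 11001010 → 2-byte char #6 = CA B3.
Offset 19: leading byte 0xF1 = 11110001 → 4-byte char #7 = F1 BD B2 89.
Offset 23: leading byte 0xE2 = 11100010 → 3-byte char #8 = E2 A7 86.
Leading byte 0xE2 = 11100010 matches 1110xxxx → 3-byte sequence.
Byte 1: 0xE2 = 11100010, payload 0010 (4 bits).
Byte 2: 0xA7 = 10100111 (10xxxxxx ✓), payload 100111.
Byte 3: 0x86 = 10000110 (10xxxxxx ✓), payload 000110.
Concatenate: 0010100111000110 = 0x29C6 (16 bits → U+29C6).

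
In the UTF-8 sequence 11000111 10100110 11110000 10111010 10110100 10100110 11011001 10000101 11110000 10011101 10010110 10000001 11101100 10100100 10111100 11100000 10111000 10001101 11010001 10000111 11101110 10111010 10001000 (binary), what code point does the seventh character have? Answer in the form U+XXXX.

Offset 0: leading byte 0xC7 = 11000111 → 2-byte char #1 = C7 A6.
Offset 2: leading byte 0xF0 = 11110000 → 4-byte char #2 = F0 BA B4 A6.
Offset 6: leading byte 0xD9 = 11011001 → 2-byte char #3 = D9 85.
Offset 8: leading byte 0xF0 = 11110000 → 4-byte char #4 = F0 9D 96 81.
Offset 12: leading byte 0xEC = 11101100 → 3-byte char #5 = EC A4 BC.
Offset 15: leading byte 0xE0 = 11100000 → 3-byte char #6 = E0 B8 8D.
Offset 18: leading byte 0xD1 = 11010001 → 2-byte char #7 = D1 87.
Leading byte 0xD1 = 11010001 matches 110xxxxx → 2-byte sequence.
Byte 1: 0xD1 = 11010001, payload 10001 (5 bits).
Byte 2: 0x87 = 10000111 (10xxxxxx ✓), payload 000111.
Concatenate: 10001000111 = 0x447 (11 bits → U+0447).

U+0447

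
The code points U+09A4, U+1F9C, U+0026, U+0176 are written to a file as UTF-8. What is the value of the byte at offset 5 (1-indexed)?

0xBE

1-indexed offset 5 is 0-indexed offset 4.
U+09A4 → 3-byte form E0 A6 A4 at offsets 0–2.
U+1F9C → 3-byte form E1 BE 9C at offsets 3–5.
Offset 4 falls in char 2's range; it's byte 2 of E1 BE 9C = 0xBE.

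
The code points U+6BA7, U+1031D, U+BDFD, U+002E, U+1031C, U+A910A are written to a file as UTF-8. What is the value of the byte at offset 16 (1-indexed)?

1-indexed offset 16 is 0-indexed offset 15.
U+6BA7 → 3-byte form E6 AE A7 at offsets 0–2.
U+1031D → 4-byte form F0 90 8C 9D at offsets 3–6.
U+BDFD → 3-byte form EB B7 BD at offsets 7–9.
U+002E → 1-byte form 2E at offsets 10–10.
U+1031C → 4-byte form F0 90 8C 9C at offsets 11–14.
U+A910A → 4-byte form F2 A9 84 8A at offsets 15–18.
Offset 15 falls in char 6's range; it's byte 1 of F2 A9 84 8A = 0xF2.

0xF2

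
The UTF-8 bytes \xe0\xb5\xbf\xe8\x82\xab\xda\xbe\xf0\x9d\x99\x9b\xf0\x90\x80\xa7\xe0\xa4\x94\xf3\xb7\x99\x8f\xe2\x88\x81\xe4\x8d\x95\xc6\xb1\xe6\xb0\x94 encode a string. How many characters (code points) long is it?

11

Byte at offset 0: 0xE0 = 11100000 → 3-byte char (#1). Advance 3.
Byte at offset 3: 0xE8 = 11101000 → 3-byte char (#2). Advance 3.
Byte at offset 6: 0xDA = 11011010 → 2-byte char (#3). Advance 2.
Byte at offset 8: 0xF0 = 11110000 → 4-byte char (#4). Advance 4.
Byte at offset 12: 0xF0 = 11110000 → 4-byte char (#5). Advance 4.
Byte at offset 16: 0xE0 = 11100000 → 3-byte char (#6). Advance 3.
Byte at offset 19: 0xF3 = 11110011 → 4-byte char (#7). Advance 4.
Byte at offset 23: 0xE2 = 11100010 → 3-byte char (#8). Advance 3.
Byte at offset 26: 0xE4 = 11100100 → 3-byte char (#9). Advance 3.
Byte at offset 29: 0xC6 = 11000110 → 2-byte char (#10). Advance 2.
Byte at offset 31: 0xE6 = 11100110 → 3-byte char (#11). Advance 3.
Reached end at offset 34 after 11 code points.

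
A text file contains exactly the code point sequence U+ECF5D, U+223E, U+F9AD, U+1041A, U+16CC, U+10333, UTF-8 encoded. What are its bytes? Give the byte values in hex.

F3 AC BD 9D E2 88 BE EF A6 AD F0 90 90 9A E1 9B 8C F0 90 8C B3

U+ECF5D: 4-byte form → F3 AC BD 9D.
U+223E: 3-byte form → E2 88 BE.
U+F9AD: 3-byte form → EF A6 AD.
U+1041A: 4-byte form → F0 90 90 9A.
U+16CC: 3-byte form → E1 9B 8C.
U+10333: 4-byte form → F0 90 8C B3.
Concatenated (21 bytes): F3 AC BD 9D E2 88 BE EF A6 AD F0 90 90 9A E1 9B 8C F0 90 8C B3.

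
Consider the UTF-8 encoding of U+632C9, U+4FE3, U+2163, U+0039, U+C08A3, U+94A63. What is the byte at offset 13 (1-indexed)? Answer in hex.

0x80

1-indexed offset 13 is 0-indexed offset 12.
U+632C9 → 4-byte form F1 A3 8B 89 at offsets 0–3.
U+4FE3 → 3-byte form E4 BF A3 at offsets 4–6.
U+2163 → 3-byte form E2 85 A3 at offsets 7–9.
U+0039 → 1-byte form 39 at offsets 10–10.
U+C08A3 → 4-byte form F3 80 A2 A3 at offsets 11–14.
Offset 12 falls in char 5's range; it's byte 2 of F3 80 A2 A3 = 0x80.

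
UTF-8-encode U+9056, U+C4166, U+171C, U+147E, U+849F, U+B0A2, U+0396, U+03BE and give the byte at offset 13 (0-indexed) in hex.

0xE8

U+9056 → 3-byte form E9 81 96 at offsets 0–2.
U+C4166 → 4-byte form F3 84 85 A6 at offsets 3–6.
U+171C → 3-byte form E1 9C 9C at offsets 7–9.
U+147E → 3-byte form E1 91 BE at offsets 10–12.
U+849F → 3-byte form E8 92 9F at offsets 13–15.
Offset 13 falls in char 5's range; it's byte 1 of E8 92 9F = 0xE8.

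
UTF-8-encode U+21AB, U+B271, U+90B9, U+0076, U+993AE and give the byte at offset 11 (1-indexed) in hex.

0xF2

1-indexed offset 11 is 0-indexed offset 10.
U+21AB → 3-byte form E2 86 AB at offsets 0–2.
U+B271 → 3-byte form EB 89 B1 at offsets 3–5.
U+90B9 → 3-byte form E9 82 B9 at offsets 6–8.
U+0076 → 1-byte form 76 at offsets 9–9.
U+993AE → 4-byte form F2 99 8E AE at offsets 10–13.
Offset 10 falls in char 5's range; it's byte 1 of F2 99 8E AE = 0xF2.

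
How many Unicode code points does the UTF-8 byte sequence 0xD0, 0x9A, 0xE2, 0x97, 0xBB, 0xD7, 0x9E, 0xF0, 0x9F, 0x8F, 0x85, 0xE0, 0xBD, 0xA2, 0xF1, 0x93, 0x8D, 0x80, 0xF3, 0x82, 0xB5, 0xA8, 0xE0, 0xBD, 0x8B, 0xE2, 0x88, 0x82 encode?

Byte at offset 0: 0xD0 = 11010000 → 2-byte char (#1). Advance 2.
Byte at offset 2: 0xE2 = 11100010 → 3-byte char (#2). Advance 3.
Byte at offset 5: 0xD7 = 11010111 → 2-byte char (#3). Advance 2.
Byte at offset 7: 0xF0 = 11110000 → 4-byte char (#4). Advance 4.
Byte at offset 11: 0xE0 = 11100000 → 3-byte char (#5). Advance 3.
Byte at offset 14: 0xF1 = 11110001 → 4-byte char (#6). Advance 4.
Byte at offset 18: 0xF3 = 11110011 → 4-byte char (#7). Advance 4.
Byte at offset 22: 0xE0 = 11100000 → 3-byte char (#8). Advance 3.
Byte at offset 25: 0xE2 = 11100010 → 3-byte char (#9). Advance 3.
Reached end at offset 28 after 9 code points.

9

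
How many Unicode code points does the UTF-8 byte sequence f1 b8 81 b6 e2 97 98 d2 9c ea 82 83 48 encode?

5

Byte at offset 0: 0xF1 = 11110001 → 4-byte char (#1). Advance 4.
Byte at offset 4: 0xE2 = 11100010 → 3-byte char (#2). Advance 3.
Byte at offset 7: 0xD2 = 11010010 → 2-byte char (#3). Advance 2.
Byte at offset 9: 0xEA = 11101010 → 3-byte char (#4). Advance 3.
Byte at offset 12: 0x48 = 01001000 → 1-byte char (#5). Advance 1.
Reached end at offset 13 after 5 code points.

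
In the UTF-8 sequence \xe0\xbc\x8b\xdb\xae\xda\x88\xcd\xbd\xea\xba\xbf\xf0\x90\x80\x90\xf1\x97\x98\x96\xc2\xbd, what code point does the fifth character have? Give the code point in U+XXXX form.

Offset 0: leading byte 0xE0 = 11100000 → 3-byte char #1 = E0 BC 8B.
Offset 3: leading byte 0xDB = 11011011 → 2-byte char #2 = DB AE.
Offset 5: leading byte 0xDA = 11011010 → 2-byte char #3 = DA 88.
Offset 7: leading byte 0xCD = 11001101 → 2-byte char #4 = CD BD.
Offset 9: leading byte 0xEA = 11101010 → 3-byte char #5 = EA BA BF.
Leading byte 0xEA = 11101010 matches 1110xxxx → 3-byte sequence.
Byte 1: 0xEA = 11101010, payload 1010 (4 bits).
Byte 2: 0xBA = 10111010 (10xxxxxx ✓), payload 111010.
Byte 3: 0xBF = 10111111 (10xxxxxx ✓), payload 111111.
Concatenate: 1010111010111111 = 0xAEBF (16 bits → U+AEBF).

U+AEBF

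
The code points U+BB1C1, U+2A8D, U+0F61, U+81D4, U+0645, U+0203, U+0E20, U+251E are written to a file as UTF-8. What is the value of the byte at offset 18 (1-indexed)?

1-indexed offset 18 is 0-indexed offset 17.
U+BB1C1 → 4-byte form F2 BB 87 81 at offsets 0–3.
U+2A8D → 3-byte form E2 AA 8D at offsets 4–6.
U+0F61 → 3-byte form E0 BD A1 at offsets 7–9.
U+81D4 → 3-byte form E8 87 94 at offsets 10–12.
U+0645 → 2-byte form D9 85 at offsets 13–14.
U+0203 → 2-byte form C8 83 at offsets 15–16.
U+0E20 → 3-byte form E0 B8 A0 at offsets 17–19.
Offset 17 falls in char 7's range; it's byte 1 of E0 B8 A0 = 0xE0.

0xE0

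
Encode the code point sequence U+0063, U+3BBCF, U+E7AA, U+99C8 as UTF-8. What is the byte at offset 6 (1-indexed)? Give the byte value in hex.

1-indexed offset 6 is 0-indexed offset 5.
U+0063 → 1-byte form 63 at offsets 0–0.
U+3BBCF → 4-byte form F0 BB AF 8F at offsets 1–4.
U+E7AA → 3-byte form EE 9E AA at offsets 5–7.
Offset 5 falls in char 3's range; it's byte 1 of EE 9E AA = 0xEE.

0xEE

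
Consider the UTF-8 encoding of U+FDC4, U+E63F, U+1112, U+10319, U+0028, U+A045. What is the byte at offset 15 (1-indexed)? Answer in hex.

1-indexed offset 15 is 0-indexed offset 14.
U+FDC4 → 3-byte form EF B7 84 at offsets 0–2.
U+E63F → 3-byte form EE 98 BF at offsets 3–5.
U+1112 → 3-byte form E1 84 92 at offsets 6–8.
U+10319 → 4-byte form F0 90 8C 99 at offsets 9–12.
U+0028 → 1-byte form 28 at offsets 13–13.
U+A045 → 3-byte form EA 81 85 at offsets 14–16.
Offset 14 falls in char 6's range; it's byte 1 of EA 81 85 = 0xEA.

0xEA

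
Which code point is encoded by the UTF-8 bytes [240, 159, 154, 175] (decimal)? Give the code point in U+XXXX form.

U+1F6AF

Leading byte 0xF0 = 11110000 matches 11110xxx → 4-byte sequence.
Byte 1: 0xF0 = 11110000, payload 000 (3 bits).
Byte 2: 0x9F = 10011111 (10xxxxxx ✓), payload 011111.
Byte 3: 0x9A = 10011010 (10xxxxxx ✓), payload 011010.
Byte 4: 0xAF = 10101111 (10xxxxxx ✓), payload 101111.
Concatenate: 000011111011010101111 = 0x1F6AF (21 bits → U+1F6AF).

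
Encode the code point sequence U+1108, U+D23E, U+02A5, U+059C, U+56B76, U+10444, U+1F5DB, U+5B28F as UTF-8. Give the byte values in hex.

U+1108: 3-byte form → E1 84 88.
U+D23E: 3-byte form → ED 88 BE.
U+02A5: 2-byte form → CA A5.
U+059C: 2-byte form → D6 9C.
U+56B76: 4-byte form → F1 96 AD B6.
U+10444: 4-byte form → F0 90 91 84.
U+1F5DB: 4-byte form → F0 9F 97 9B.
U+5B28F: 4-byte form → F1 9B 8A 8F.
Concatenated (26 bytes): E1 84 88 ED 88 BE CA A5 D6 9C F1 96 AD B6 F0 90 91 84 F0 9F 97 9B F1 9B 8A 8F.

E1 84 88 ED 88 BE CA A5 D6 9C F1 96 AD B6 F0 90 91 84 F0 9F 97 9B F1 9B 8A 8F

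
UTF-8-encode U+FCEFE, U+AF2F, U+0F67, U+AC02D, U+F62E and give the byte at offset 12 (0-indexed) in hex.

U+FCEFE → 4-byte form F3 BC BB BE at offsets 0–3.
U+AF2F → 3-byte form EA BC AF at offsets 4–6.
U+0F67 → 3-byte form E0 BD A7 at offsets 7–9.
U+AC02D → 4-byte form F2 AC 80 AD at offsets 10–13.
Offset 12 falls in char 4's range; it's byte 3 of F2 AC 80 AD = 0x80.

0x80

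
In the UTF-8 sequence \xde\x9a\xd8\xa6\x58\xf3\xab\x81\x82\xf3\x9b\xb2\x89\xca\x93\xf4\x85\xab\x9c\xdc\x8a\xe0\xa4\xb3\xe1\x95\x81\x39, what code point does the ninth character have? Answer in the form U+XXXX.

Offset 0: leading byte 0xDE = 11011110 → 2-byte char #1 = DE 9A.
Offset 2: leading byte 0xD8 = 11011000 → 2-byte char #2 = D8 A6.
Offset 4: leading byte 0x58 = 01011000 → 1-byte char #3 = 58.
Offset 5: leading byte 0xF3 = 11110011 → 4-byte char #4 = F3 AB 81 82.
Offset 9: leading byte 0xF3 = 11110011 → 4-byte char #5 = F3 9B B2 89.
Offset 13: leading byte 0xCA = 11001010 → 2-byte char #6 = CA 93.
Offset 15: leading byte 0xF4 = 11110100 → 4-byte char #7 = F4 85 AB 9C.
Offset 19: leading byte 0xDC = 11011100 → 2-byte char #8 = DC 8A.
Offset 21: leading byte 0xE0 = 11100000 → 3-byte char #9 = E0 A4 B3.
Leading byte 0xE0 = 11100000 matches 1110xxxx → 3-byte sequence.
Byte 1: 0xE0 = 11100000, payload 0000 (4 bits).
Byte 2: 0xA4 = 10100100 (10xxxxxx ✓), payload 100100.
Byte 3: 0xB3 = 10110011 (10xxxxxx ✓), payload 110011.
Concatenate: 0000100100110011 = 0x933 (16 bits → U+0933).

U+0933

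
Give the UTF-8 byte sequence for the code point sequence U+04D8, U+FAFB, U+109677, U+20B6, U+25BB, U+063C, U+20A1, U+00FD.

D3 98 EF AB BB F4 89 99 B7 E2 82 B6 E2 96 BB D8 BC E2 82 A1 C3 BD

U+04D8: 2-byte form → D3 98.
U+FAFB: 3-byte form → EF AB BB.
U+109677: 4-byte form → F4 89 99 B7.
U+20B6: 3-byte form → E2 82 B6.
U+25BB: 3-byte form → E2 96 BB.
U+063C: 2-byte form → D8 BC.
U+20A1: 3-byte form → E2 82 A1.
U+00FD: 2-byte form → C3 BD.
Concatenated (22 bytes): D3 98 EF AB BB F4 89 99 B7 E2 82 B6 E2 96 BB D8 BC E2 82 A1 C3 BD.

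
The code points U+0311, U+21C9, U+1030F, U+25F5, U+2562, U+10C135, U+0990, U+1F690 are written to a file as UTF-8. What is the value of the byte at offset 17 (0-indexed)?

U+0311 → 2-byte form CC 91 at offsets 0–1.
U+21C9 → 3-byte form E2 87 89 at offsets 2–4.
U+1030F → 4-byte form F0 90 8C 8F at offsets 5–8.
U+25F5 → 3-byte form E2 97 B5 at offsets 9–11.
U+2562 → 3-byte form E2 95 A2 at offsets 12–14.
U+10C135 → 4-byte form F4 8C 84 B5 at offsets 15–18.
Offset 17 falls in char 6's range; it's byte 3 of F4 8C 84 B5 = 0x84.

0x84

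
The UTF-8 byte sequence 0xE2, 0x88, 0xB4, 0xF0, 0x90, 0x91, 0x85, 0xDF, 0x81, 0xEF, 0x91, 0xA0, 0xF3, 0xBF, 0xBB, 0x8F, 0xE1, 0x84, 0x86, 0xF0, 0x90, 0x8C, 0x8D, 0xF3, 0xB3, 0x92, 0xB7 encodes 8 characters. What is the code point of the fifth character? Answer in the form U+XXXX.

Offset 0: leading byte 0xE2 = 11100010 → 3-byte char #1 = E2 88 B4.
Offset 3: leading byte 0xF0 = 11110000 → 4-byte char #2 = F0 90 91 85.
Offset 7: leading byte 0xDF = 11011111 → 2-byte char #3 = DF 81.
Offset 9: leading byte 0xEF = 11101111 → 3-byte char #4 = EF 91 A0.
Offset 12: leading byte 0xF3 = 11110011 → 4-byte char #5 = F3 BF BB 8F.
Leading byte 0xF3 = 11110011 matches 11110xxx → 4-byte sequence.
Byte 1: 0xF3 = 11110011, payload 011 (3 bits).
Byte 2: 0xBF = 10111111 (10xxxxxx ✓), payload 111111.
Byte 3: 0xBB = 10111011 (10xxxxxx ✓), payload 111011.
Byte 4: 0x8F = 10001111 (10xxxxxx ✓), payload 001111.
Concatenate: 011111111111011001111 = 0xFFECF (21 bits → U+FFECF).

U+FFECF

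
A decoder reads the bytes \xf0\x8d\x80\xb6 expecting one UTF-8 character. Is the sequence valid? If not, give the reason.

Leading byte 0xF0 = 11110000 → 4-byte form.
Continuation bytes all match 10xxxxxx. Payload decodes to 0xD036.
But 0xD036 < 0x10000, the minimum for a 4-byte sequence — this is an overlong encoding.

invalid (overlong encoding)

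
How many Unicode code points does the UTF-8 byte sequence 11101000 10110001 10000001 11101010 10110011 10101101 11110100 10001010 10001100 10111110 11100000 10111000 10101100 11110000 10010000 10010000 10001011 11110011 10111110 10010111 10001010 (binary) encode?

6

Byte at offset 0: 0xE8 = 11101000 → 3-byte char (#1). Advance 3.
Byte at offset 3: 0xEA = 11101010 → 3-byte char (#2). Advance 3.
Byte at offset 6: 0xF4 = 11110100 → 4-byte char (#3). Advance 4.
Byte at offset 10: 0xE0 = 11100000 → 3-byte char (#4). Advance 3.
Byte at offset 13: 0xF0 = 11110000 → 4-byte char (#5). Advance 4.
Byte at offset 17: 0xF3 = 11110011 → 4-byte char (#6). Advance 4.
Reached end at offset 21 after 6 code points.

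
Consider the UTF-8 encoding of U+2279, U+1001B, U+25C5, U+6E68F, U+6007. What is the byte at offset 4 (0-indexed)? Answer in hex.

0x90

U+2279 → 3-byte form E2 89 B9 at offsets 0–2.
U+1001B → 4-byte form F0 90 80 9B at offsets 3–6.
Offset 4 falls in char 2's range; it's byte 2 of F0 90 80 9B = 0x90.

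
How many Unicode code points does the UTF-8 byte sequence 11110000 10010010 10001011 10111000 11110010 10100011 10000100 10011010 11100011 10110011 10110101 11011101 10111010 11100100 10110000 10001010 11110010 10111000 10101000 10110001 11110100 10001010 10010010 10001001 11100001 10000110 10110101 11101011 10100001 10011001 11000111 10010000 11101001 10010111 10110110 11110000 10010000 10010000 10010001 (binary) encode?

12

Byte at offset 0: 0xF0 = 11110000 → 4-byte char (#1). Advance 4.
Byte at offset 4: 0xF2 = 11110010 → 4-byte char (#2). Advance 4.
Byte at offset 8: 0xE3 = 11100011 → 3-byte char (#3). Advance 3.
Byte at offset 11: 0xDD = 11011101 → 2-byte char (#4). Advance 2.
Byte at offset 13: 0xE4 = 11100100 → 3-byte char (#5). Advance 3.
Byte at offset 16: 0xF2 = 11110010 → 4-byte char (#6). Advance 4.
Byte at offset 20: 0xF4 = 11110100 → 4-byte char (#7). Advance 4.
Byte at offset 24: 0xE1 = 11100001 → 3-byte char (#8). Advance 3.
Byte at offset 27: 0xEB = 11101011 → 3-byte char (#9). Advance 3.
Byte at offset 30: 0xC7 = 11000111 → 2-byte char (#10). Advance 2.
Byte at offset 32: 0xE9 = 11101001 → 3-byte char (#11). Advance 3.
Byte at offset 35: 0xF0 = 11110000 → 4-byte char (#12). Advance 4.
Reached end at offset 39 after 12 code points.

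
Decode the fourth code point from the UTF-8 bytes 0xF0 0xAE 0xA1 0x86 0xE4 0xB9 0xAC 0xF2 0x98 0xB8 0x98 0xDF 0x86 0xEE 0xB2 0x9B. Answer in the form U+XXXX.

U+07C6

Offset 0: leading byte 0xF0 = 11110000 → 4-byte char #1 = F0 AE A1 86.
Offset 4: leading byte 0xE4 = 11100100 → 3-byte char #2 = E4 B9 AC.
Offset 7: leading byte 0xF2 = 11110010 → 4-byte char #3 = F2 98 B8 98.
Offset 11: leading byte 0xDF = 11011111 → 2-byte char #4 = DF 86.
Leading byte 0xDF = 11011111 matches 110xxxxx → 2-byte sequence.
Byte 1: 0xDF = 11011111, payload 11111 (5 bits).
Byte 2: 0x86 = 10000110 (10xxxxxx ✓), payload 000110.
Concatenate: 11111000110 = 0x7C6 (11 bits → U+07C6).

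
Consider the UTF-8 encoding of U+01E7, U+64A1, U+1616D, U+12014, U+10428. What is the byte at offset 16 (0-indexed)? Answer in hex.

0xA8

U+01E7 → 2-byte form C7 A7 at offsets 0–1.
U+64A1 → 3-byte form E6 92 A1 at offsets 2–4.
U+1616D → 4-byte form F0 96 85 AD at offsets 5–8.
U+12014 → 4-byte form F0 92 80 94 at offsets 9–12.
U+10428 → 4-byte form F0 90 90 A8 at offsets 13–16.
Offset 16 falls in char 5's range; it's byte 4 of F0 90 90 A8 = 0xA8.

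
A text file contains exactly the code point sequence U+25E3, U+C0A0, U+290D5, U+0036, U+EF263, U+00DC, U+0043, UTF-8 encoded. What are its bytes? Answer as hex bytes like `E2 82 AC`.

E2 97 A3 EC 82 A0 F0 A9 83 95 36 F3 AF 89 A3 C3 9C 43

U+25E3: 3-byte form → E2 97 A3.
U+C0A0: 3-byte form → EC 82 A0.
U+290D5: 4-byte form → F0 A9 83 95.
U+0036: 1-byte form → 36.
U+EF263: 4-byte form → F3 AF 89 A3.
U+00DC: 2-byte form → C3 9C.
U+0043: 1-byte form → 43.
Concatenated (18 bytes): E2 97 A3 EC 82 A0 F0 A9 83 95 36 F3 AF 89 A3 C3 9C 43.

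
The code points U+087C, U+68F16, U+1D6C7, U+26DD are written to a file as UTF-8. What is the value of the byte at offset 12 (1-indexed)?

0xE2

1-indexed offset 12 is 0-indexed offset 11.
U+087C → 3-byte form E0 A1 BC at offsets 0–2.
U+68F16 → 4-byte form F1 A8 BC 96 at offsets 3–6.
U+1D6C7 → 4-byte form F0 9D 9B 87 at offsets 7–10.
U+26DD → 3-byte form E2 9B 9D at offsets 11–13.
Offset 11 falls in char 4's range; it's byte 1 of E2 9B 9D = 0xE2.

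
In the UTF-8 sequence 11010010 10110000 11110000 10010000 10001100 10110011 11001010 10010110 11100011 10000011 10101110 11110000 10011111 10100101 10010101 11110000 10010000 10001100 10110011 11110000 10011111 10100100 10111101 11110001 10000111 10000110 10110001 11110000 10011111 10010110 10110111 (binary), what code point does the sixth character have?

Offset 0: leading byte 0xD2 = 11010010 → 2-byte char #1 = D2 B0.
Offset 2: leading byte 0xF0 = 11110000 → 4-byte char #2 = F0 90 8C B3.
Offset 6: leading byte 0xCA = 11001010 → 2-byte char #3 = CA 96.
Offset 8: leading byte 0xE3 = 11100011 → 3-byte char #4 = E3 83 AE.
Offset 11: leading byte 0xF0 = 11110000 → 4-byte char #5 = F0 9F A5 95.
Offset 15: leading byte 0xF0 = 11110000 → 4-byte char #6 = F0 90 8C B3.
Leading byte 0xF0 = 11110000 matches 11110xxx → 4-byte sequence.
Byte 1: 0xF0 = 11110000, payload 000 (3 bits).
Byte 2: 0x90 = 10010000 (10xxxxxx ✓), payload 010000.
Byte 3: 0x8C = 10001100 (10xxxxxx ✓), payload 001100.
Byte 4: 0xB3 = 10110011 (10xxxxxx ✓), payload 110011.
Concatenate: 000010000001100110011 = 0x10333 (21 bits → U+10333).

U+10333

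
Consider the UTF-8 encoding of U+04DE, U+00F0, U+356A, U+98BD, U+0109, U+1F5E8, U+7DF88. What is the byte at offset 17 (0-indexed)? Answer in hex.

U+04DE → 2-byte form D3 9E at offsets 0–1.
U+00F0 → 2-byte form C3 B0 at offsets 2–3.
U+356A → 3-byte form E3 95 AA at offsets 4–6.
U+98BD → 3-byte form E9 A2 BD at offsets 7–9.
U+0109 → 2-byte form C4 89 at offsets 10–11.
U+1F5E8 → 4-byte form F0 9F 97 A8 at offsets 12–15.
U+7DF88 → 4-byte form F1 BD BE 88 at offsets 16–19.
Offset 17 falls in char 7's range; it's byte 2 of F1 BD BE 88 = 0xBD.

0xBD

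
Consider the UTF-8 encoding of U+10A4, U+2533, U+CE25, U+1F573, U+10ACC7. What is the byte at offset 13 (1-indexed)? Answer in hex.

1-indexed offset 13 is 0-indexed offset 12.
U+10A4 → 3-byte form E1 82 A4 at offsets 0–2.
U+2533 → 3-byte form E2 94 B3 at offsets 3–5.
U+CE25 → 3-byte form EC B8 A5 at offsets 6–8.
U+1F573 → 4-byte form F0 9F 95 B3 at offsets 9–12.
Offset 12 falls in char 4's range; it's byte 4 of F0 9F 95 B3 = 0xB3.

0xB3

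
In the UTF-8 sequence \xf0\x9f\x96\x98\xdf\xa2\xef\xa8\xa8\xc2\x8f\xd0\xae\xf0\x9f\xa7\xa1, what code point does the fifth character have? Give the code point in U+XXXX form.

U+042E

Offset 0: leading byte 0xF0 = 11110000 → 4-byte char #1 = F0 9F 96 98.
Offset 4: leading byte 0xDF = 11011111 → 2-byte char #2 = DF A2.
Offset 6: leading byte 0xEF = 11101111 → 3-byte char #3 = EF A8 A8.
Offset 9: leading byte 0xC2 = 11000010 → 2-byte char #4 = C2 8F.
Offset 11: leading byte 0xD0 = 11010000 → 2-byte char #5 = D0 AE.
Leading byte 0xD0 = 11010000 matches 110xxxxx → 2-byte sequence.
Byte 1: 0xD0 = 11010000, payload 10000 (5 bits).
Byte 2: 0xAE = 10101110 (10xxxxxx ✓), payload 101110.
Concatenate: 10000101110 = 0x42E (11 bits → U+042E).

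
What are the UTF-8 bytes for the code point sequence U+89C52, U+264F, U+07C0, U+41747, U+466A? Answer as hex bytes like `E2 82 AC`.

F2 89 B1 92 E2 99 8F DF 80 F1 81 9D 87 E4 99 AA

U+89C52: 4-byte form → F2 89 B1 92.
U+264F: 3-byte form → E2 99 8F.
U+07C0: 2-byte form → DF 80.
U+41747: 4-byte form → F1 81 9D 87.
U+466A: 3-byte form → E4 99 AA.
Concatenated (16 bytes): F2 89 B1 92 E2 99 8F DF 80 F1 81 9D 87 E4 99 AA.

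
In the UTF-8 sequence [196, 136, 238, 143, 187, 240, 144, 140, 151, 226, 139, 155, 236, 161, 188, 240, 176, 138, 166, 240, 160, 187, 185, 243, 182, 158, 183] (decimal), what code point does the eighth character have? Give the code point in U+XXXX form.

Offset 0: leading byte 0xC4 = 11000100 → 2-byte char #1 = C4 88.
Offset 2: leading byte 0xEE = 11101110 → 3-byte char #2 = EE 8F BB.
Offset 5: leading byte 0xF0 = 11110000 → 4-byte char #3 = F0 90 8C 97.
Offset 9: leading byte 0xE2 = 11100010 → 3-byte char #4 = E2 8B 9B.
Offset 12: leading byte 0xEC = 11101100 → 3-byte char #5 = EC A1 BC.
Offset 15: leading byte 0xF0 = 11110000 → 4-byte char #6 = F0 B0 8A A6.
Offset 19: leading byte 0xF0 = 11110000 → 4-byte char #7 = F0 A0 BB B9.
Offset 23: leading byte 0xF3 = 11110011 → 4-byte char #8 = F3 B6 9E B7.
Leading byte 0xF3 = 11110011 matches 11110xxx → 4-byte sequence.
Byte 1: 0xF3 = 11110011, payload 011 (3 bits).
Byte 2: 0xB6 = 10110110 (10xxxxxx ✓), payload 110110.
Byte 3: 0x9E = 10011110 (10xxxxxx ✓), payload 011110.
Byte 4: 0xB7 = 10110111 (10xxxxxx ✓), payload 110111.
Concatenate: 011110110011110110111 = 0xF67B7 (21 bits → U+F67B7).

U+F67B7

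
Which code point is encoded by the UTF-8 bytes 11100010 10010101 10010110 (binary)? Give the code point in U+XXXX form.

Leading byte 0xE2 = 11100010 matches 1110xxxx → 3-byte sequence.
Byte 1: 0xE2 = 11100010, payload 0010 (4 bits).
Byte 2: 0x95 = 10010101 (10xxxxxx ✓), payload 010101.
Byte 3: 0x96 = 10010110 (10xxxxxx ✓), payload 010110.
Concatenate: 0010010101010110 = 0x2556 (16 bits → U+2556).

U+2556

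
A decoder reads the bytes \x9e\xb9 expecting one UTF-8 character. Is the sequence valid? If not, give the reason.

invalid (continuation byte with no leading byte)

Byte 0x9E = 10011110 has the form 10xxxxxx — a continuation byte — but there is no preceding leading byte.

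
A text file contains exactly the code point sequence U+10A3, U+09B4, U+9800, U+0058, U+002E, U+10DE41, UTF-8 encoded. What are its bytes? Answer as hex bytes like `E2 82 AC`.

E1 82 A3 E0 A6 B4 E9 A0 80 58 2E F4 8D B9 81

U+10A3: 3-byte form → E1 82 A3.
U+09B4: 3-byte form → E0 A6 B4.
U+9800: 3-byte form → E9 A0 80.
U+0058: 1-byte form → 58.
U+002E: 1-byte form → 2E.
U+10DE41: 4-byte form → F4 8D B9 81.
Concatenated (15 bytes): E1 82 A3 E0 A6 B4 E9 A0 80 58 2E F4 8D B9 81.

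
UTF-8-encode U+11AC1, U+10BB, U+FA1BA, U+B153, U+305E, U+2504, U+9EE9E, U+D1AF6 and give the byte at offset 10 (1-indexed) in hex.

0x86

1-indexed offset 10 is 0-indexed offset 9.
U+11AC1 → 4-byte form F0 91 AB 81 at offsets 0–3.
U+10BB → 3-byte form E1 82 BB at offsets 4–6.
U+FA1BA → 4-byte form F3 BA 86 BA at offsets 7–10.
Offset 9 falls in char 3's range; it's byte 3 of F3 BA 86 BA = 0x86.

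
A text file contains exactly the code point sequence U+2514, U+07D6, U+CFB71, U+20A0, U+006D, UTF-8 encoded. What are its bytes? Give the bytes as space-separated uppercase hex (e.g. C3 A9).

U+2514: 3-byte form → E2 94 94.
U+07D6: 2-byte form → DF 96.
U+CFB71: 4-byte form → F3 8F AD B1.
U+20A0: 3-byte form → E2 82 A0.
U+006D: 1-byte form → 6D.
Concatenated (13 bytes): E2 94 94 DF 96 F3 8F AD B1 E2 82 A0 6D.

E2 94 94 DF 96 F3 8F AD B1 E2 82 A0 6D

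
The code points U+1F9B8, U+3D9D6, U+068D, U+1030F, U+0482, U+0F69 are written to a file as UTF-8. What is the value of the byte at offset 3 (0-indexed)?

0xB8

U+1F9B8 → 4-byte form F0 9F A6 B8 at offsets 0–3.
Offset 3 falls in char 1's range; it's byte 4 of F0 9F A6 B8 = 0xB8.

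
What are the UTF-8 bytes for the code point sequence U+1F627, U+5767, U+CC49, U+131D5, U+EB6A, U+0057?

F0 9F 98 A7 E5 9D A7 EC B1 89 F0 93 87 95 EE AD AA 57

U+1F627: 4-byte form → F0 9F 98 A7.
U+5767: 3-byte form → E5 9D A7.
U+CC49: 3-byte form → EC B1 89.
U+131D5: 4-byte form → F0 93 87 95.
U+EB6A: 3-byte form → EE AD AA.
U+0057: 1-byte form → 57.
Concatenated (18 bytes): F0 9F 98 A7 E5 9D A7 EC B1 89 F0 93 87 95 EE AD AA 57.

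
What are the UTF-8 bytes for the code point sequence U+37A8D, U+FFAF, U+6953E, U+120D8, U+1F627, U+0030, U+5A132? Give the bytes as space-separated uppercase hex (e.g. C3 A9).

U+37A8D: 4-byte form → F0 B7 AA 8D.
U+FFAF: 3-byte form → EF BE AF.
U+6953E: 4-byte form → F1 A9 94 BE.
U+120D8: 4-byte form → F0 92 83 98.
U+1F627: 4-byte form → F0 9F 98 A7.
U+0030: 1-byte form → 30.
U+5A132: 4-byte form → F1 9A 84 B2.
Concatenated (24 bytes): F0 B7 AA 8D EF BE AF F1 A9 94 BE F0 92 83 98 F0 9F 98 A7 30 F1 9A 84 B2.

F0 B7 AA 8D EF BE AF F1 A9 94 BE F0 92 83 98 F0 9F 98 A7 30 F1 9A 84 B2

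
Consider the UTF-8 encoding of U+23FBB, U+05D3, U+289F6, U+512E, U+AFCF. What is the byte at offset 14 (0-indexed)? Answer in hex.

U+23FBB → 4-byte form F0 A3 BE BB at offsets 0–3.
U+05D3 → 2-byte form D7 93 at offsets 4–5.
U+289F6 → 4-byte form F0 A8 A7 B6 at offsets 6–9.
U+512E → 3-byte form E5 84 AE at offsets 10–12.
U+AFCF → 3-byte form EA BF 8F at offsets 13–15.
Offset 14 falls in char 5's range; it's byte 2 of EA BF 8F = 0xBF.

0xBF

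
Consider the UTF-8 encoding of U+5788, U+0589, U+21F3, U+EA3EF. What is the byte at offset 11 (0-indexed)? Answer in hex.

0xAF

U+5788 → 3-byte form E5 9E 88 at offsets 0–2.
U+0589 → 2-byte form D6 89 at offsets 3–4.
U+21F3 → 3-byte form E2 87 B3 at offsets 5–7.
U+EA3EF → 4-byte form F3 AA 8F AF at offsets 8–11.
Offset 11 falls in char 4's range; it's byte 4 of F3 AA 8F AF = 0xAF.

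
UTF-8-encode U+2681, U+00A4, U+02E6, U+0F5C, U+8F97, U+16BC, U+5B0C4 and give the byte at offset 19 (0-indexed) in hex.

U+2681 → 3-byte form E2 9A 81 at offsets 0–2.
U+00A4 → 2-byte form C2 A4 at offsets 3–4.
U+02E6 → 2-byte form CB A6 at offsets 5–6.
U+0F5C → 3-byte form E0 BD 9C at offsets 7–9.
U+8F97 → 3-byte form E8 BE 97 at offsets 10–12.
U+16BC → 3-byte form E1 9A BC at offsets 13–15.
U+5B0C4 → 4-byte form F1 9B 83 84 at offsets 16–19.
Offset 19 falls in char 7's range; it's byte 4 of F1 9B 83 84 = 0x84.

0x84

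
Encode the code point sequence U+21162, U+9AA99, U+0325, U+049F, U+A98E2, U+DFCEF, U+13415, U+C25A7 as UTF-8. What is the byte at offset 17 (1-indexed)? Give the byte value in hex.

0xF3

1-indexed offset 17 is 0-indexed offset 16.
U+21162 → 4-byte form F0 A1 85 A2 at offsets 0–3.
U+9AA99 → 4-byte form F2 9A AA 99 at offsets 4–7.
U+0325 → 2-byte form CC A5 at offsets 8–9.
U+049F → 2-byte form D2 9F at offsets 10–11.
U+A98E2 → 4-byte form F2 A9 A3 A2 at offsets 12–15.
U+DFCEF → 4-byte form F3 9F B3 AF at offsets 16–19.
Offset 16 falls in char 6's range; it's byte 1 of F3 9F B3 AF = 0xF3.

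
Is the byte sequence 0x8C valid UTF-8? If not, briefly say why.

invalid (continuation byte with no leading byte)

Byte 0x8C = 10001100 has the form 10xxxxxx — a continuation byte — but there is no preceding leading byte.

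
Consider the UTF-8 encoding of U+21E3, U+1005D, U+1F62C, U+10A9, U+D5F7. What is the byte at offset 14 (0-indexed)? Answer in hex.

0xED

U+21E3 → 3-byte form E2 87 A3 at offsets 0–2.
U+1005D → 4-byte form F0 90 81 9D at offsets 3–6.
U+1F62C → 4-byte form F0 9F 98 AC at offsets 7–10.
U+10A9 → 3-byte form E1 82 A9 at offsets 11–13.
U+D5F7 → 3-byte form ED 97 B7 at offsets 14–16.
Offset 14 falls in char 5's range; it's byte 1 of ED 97 B7 = 0xED.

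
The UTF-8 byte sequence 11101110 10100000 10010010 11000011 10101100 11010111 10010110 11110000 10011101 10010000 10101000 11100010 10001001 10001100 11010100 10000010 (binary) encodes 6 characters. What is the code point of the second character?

Offset 0: leading byte 0xEE = 11101110 → 3-byte char #1 = EE A0 92.
Offset 3: leading byte 0xC3 = 11000011 → 2-byte char #2 = C3 AC.
Leading byte 0xC3 = 11000011 matches 110xxxxx → 2-byte sequence.
Byte 1: 0xC3 = 11000011, payload 00011 (5 bits).
Byte 2: 0xAC = 10101100 (10xxxxxx ✓), payload 101100.
Concatenate: 00011101100 = 0xEC (11 bits → U+00EC).

U+00EC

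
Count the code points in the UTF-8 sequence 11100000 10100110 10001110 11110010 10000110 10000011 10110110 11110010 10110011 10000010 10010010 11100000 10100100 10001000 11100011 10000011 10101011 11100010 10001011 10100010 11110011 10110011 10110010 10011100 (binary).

7

Byte at offset 0: 0xE0 = 11100000 → 3-byte char (#1). Advance 3.
Byte at offset 3: 0xF2 = 11110010 → 4-byte char (#2). Advance 4.
Byte at offset 7: 0xF2 = 11110010 → 4-byte char (#3). Advance 4.
Byte at offset 11: 0xE0 = 11100000 → 3-byte char (#4). Advance 3.
Byte at offset 14: 0xE3 = 11100011 → 3-byte char (#5). Advance 3.
Byte at offset 17: 0xE2 = 11100010 → 3-byte char (#6). Advance 3.
Byte at offset 20: 0xF3 = 11110011 → 4-byte char (#7). Advance 4.
Reached end at offset 24 after 7 code points.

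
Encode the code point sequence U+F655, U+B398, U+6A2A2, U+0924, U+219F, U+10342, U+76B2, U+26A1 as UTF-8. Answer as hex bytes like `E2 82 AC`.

U+F655: 3-byte form → EF 99 95.
U+B398: 3-byte form → EB 8E 98.
U+6A2A2: 4-byte form → F1 AA 8A A2.
U+0924: 3-byte form → E0 A4 A4.
U+219F: 3-byte form → E2 86 9F.
U+10342: 4-byte form → F0 90 8D 82.
U+76B2: 3-byte form → E7 9A B2.
U+26A1: 3-byte form → E2 9A A1.
Concatenated (26 bytes): EF 99 95 EB 8E 98 F1 AA 8A A2 E0 A4 A4 E2 86 9F F0 90 8D 82 E7 9A B2 E2 9A A1.

EF 99 95 EB 8E 98 F1 AA 8A A2 E0 A4 A4 E2 86 9F F0 90 8D 82 E7 9A B2 E2 9A A1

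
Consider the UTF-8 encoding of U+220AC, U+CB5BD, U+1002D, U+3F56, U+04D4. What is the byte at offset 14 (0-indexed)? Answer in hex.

0x96

U+220AC → 4-byte form F0 A2 82 AC at offsets 0–3.
U+CB5BD → 4-byte form F3 8B 96 BD at offsets 4–7.
U+1002D → 4-byte form F0 90 80 AD at offsets 8–11.
U+3F56 → 3-byte form E3 BD 96 at offsets 12–14.
Offset 14 falls in char 4's range; it's byte 3 of E3 BD 96 = 0x96.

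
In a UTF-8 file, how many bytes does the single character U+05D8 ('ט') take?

2

U+05D8 = 0x5D8. UTF-8 uses 1 byte below 0x80, 2 below 0x800, 3 below 0x10000, 4 up to 0x10FFFF. 0x5D8 is in U+0080–U+07FF → 2 bytes.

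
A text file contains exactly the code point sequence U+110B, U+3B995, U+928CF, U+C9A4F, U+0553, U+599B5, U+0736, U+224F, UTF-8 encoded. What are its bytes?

E1 84 8B F0 BB A6 95 F2 92 A3 8F F3 89 A9 8F D5 93 F1 99 A6 B5 DC B6 E2 89 8F

U+110B: 3-byte form → E1 84 8B.
U+3B995: 4-byte form → F0 BB A6 95.
U+928CF: 4-byte form → F2 92 A3 8F.
U+C9A4F: 4-byte form → F3 89 A9 8F.
U+0553: 2-byte form → D5 93.
U+599B5: 4-byte form → F1 99 A6 B5.
U+0736: 2-byte form → DC B6.
U+224F: 3-byte form → E2 89 8F.
Concatenated (26 bytes): E1 84 8B F0 BB A6 95 F2 92 A3 8F F3 89 A9 8F D5 93 F1 99 A6 B5 DC B6 E2 89 8F.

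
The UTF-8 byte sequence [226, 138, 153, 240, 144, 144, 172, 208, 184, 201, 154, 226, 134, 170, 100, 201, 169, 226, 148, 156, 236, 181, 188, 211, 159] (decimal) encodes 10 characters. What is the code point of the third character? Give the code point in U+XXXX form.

Offset 0: leading byte 0xE2 = 11100010 → 3-byte char #1 = E2 8A 99.
Offset 3: leading byte 0xF0 = 11110000 → 4-byte char #2 = F0 90 90 AC.
Offset 7: leading byte 0xD0 = 11010000 → 2-byte char #3 = D0 B8.
Leading byte 0xD0 = 11010000 matches 110xxxxx → 2-byte sequence.
Byte 1: 0xD0 = 11010000, payload 10000 (5 bits).
Byte 2: 0xB8 = 10111000 (10xxxxxx ✓), payload 111000.
Concatenate: 10000111000 = 0x438 (11 bits → U+0438).

U+0438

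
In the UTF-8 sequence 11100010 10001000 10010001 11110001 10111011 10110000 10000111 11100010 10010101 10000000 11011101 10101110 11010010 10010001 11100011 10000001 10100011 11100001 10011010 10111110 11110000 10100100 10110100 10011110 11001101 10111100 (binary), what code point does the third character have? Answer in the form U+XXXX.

Offset 0: leading byte 0xE2 = 11100010 → 3-byte char #1 = E2 88 91.
Offset 3: leading byte 0xF1 = 11110001 → 4-byte char #2 = F1 BB B0 87.
Offset 7: leading byte 0xE2 = 11100010 → 3-byte char #3 = E2 95 80.
Leading byte 0xE2 = 11100010 matches 1110xxxx → 3-byte sequence.
Byte 1: 0xE2 = 11100010, payload 0010 (4 bits).
Byte 2: 0x95 = 10010101 (10xxxxxx ✓), payload 010101.
Byte 3: 0x80 = 10000000 (10xxxxxx ✓), payload 000000.
Concatenate: 0010010101000000 = 0x2540 (16 bits → U+2540).

U+2540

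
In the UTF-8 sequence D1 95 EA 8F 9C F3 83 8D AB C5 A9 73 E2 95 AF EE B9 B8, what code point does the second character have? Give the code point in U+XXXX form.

Offset 0: leading byte 0xD1 = 11010001 → 2-byte char #1 = D1 95.
Offset 2: leading byte 0xEA = 11101010 → 3-byte char #2 = EA 8F 9C.
Leading byte 0xEA = 11101010 matches 1110xxxx → 3-byte sequence.
Byte 1: 0xEA = 11101010, payload 1010 (4 bits).
Byte 2: 0x8F = 10001111 (10xxxxxx ✓), payload 001111.
Byte 3: 0x9C = 10011100 (10xxxxxx ✓), payload 011100.
Concatenate: 1010001111011100 = 0xA3DC (16 bits → U+A3DC).

U+A3DC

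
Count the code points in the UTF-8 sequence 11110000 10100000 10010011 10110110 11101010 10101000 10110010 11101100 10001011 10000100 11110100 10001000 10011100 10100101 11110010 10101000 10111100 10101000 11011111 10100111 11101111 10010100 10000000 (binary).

7

Byte at offset 0: 0xF0 = 11110000 → 4-byte char (#1). Advance 4.
Byte at offset 4: 0xEA = 11101010 → 3-byte char (#2). Advance 3.
Byte at offset 7: 0xEC = 11101100 → 3-byte char (#3). Advance 3.
Byte at offset 10: 0xF4 = 11110100 → 4-byte char (#4). Advance 4.
Byte at offset 14: 0xF2 = 11110010 → 4-byte char (#5). Advance 4.
Byte at offset 18: 0xDF = 11011111 → 2-byte char (#6). Advance 2.
Byte at offset 20: 0xEF = 11101111 → 3-byte char (#7). Advance 3.
Reached end at offset 23 after 7 code points.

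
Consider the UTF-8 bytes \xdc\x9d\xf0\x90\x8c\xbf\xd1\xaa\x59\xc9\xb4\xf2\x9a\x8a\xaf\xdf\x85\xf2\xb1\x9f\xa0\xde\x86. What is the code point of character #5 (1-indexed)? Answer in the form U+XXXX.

U+0274

Offset 0: leading byte 0xDC = 11011100 → 2-byte char #1 = DC 9D.
Offset 2: leading byte 0xF0 = 11110000 → 4-byte char #2 = F0 90 8C BF.
Offset 6: leading byte 0xD1 = 11010001 → 2-byte char #3 = D1 AA.
Offset 8: leading byte 0x59 = 01011001 → 1-byte char #4 = 59.
Offset 9: leading byte 0xC9 = 11001001 → 2-byte char #5 = C9 B4.
Leading byte 0xC9 = 11001001 matches 110xxxxx → 2-byte sequence.
Byte 1: 0xC9 = 11001001, payload 01001 (5 bits).
Byte 2: 0xB4 = 10110100 (10xxxxxx ✓), payload 110100.
Concatenate: 01001110100 = 0x274 (11 bits → U+0274).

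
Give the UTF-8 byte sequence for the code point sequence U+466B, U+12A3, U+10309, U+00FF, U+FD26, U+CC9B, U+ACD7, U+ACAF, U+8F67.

E4 99 AB E1 8A A3 F0 90 8C 89 C3 BF EF B4 A6 EC B2 9B EA B3 97 EA B2 AF E8 BD A7

U+466B: 3-byte form → E4 99 AB.
U+12A3: 3-byte form → E1 8A A3.
U+10309: 4-byte form → F0 90 8C 89.
U+00FF: 2-byte form → C3 BF.
U+FD26: 3-byte form → EF B4 A6.
U+CC9B: 3-byte form → EC B2 9B.
U+ACD7: 3-byte form → EA B3 97.
U+ACAF: 3-byte form → EA B2 AF.
U+8F67: 3-byte form → E8 BD A7.
Concatenated (27 bytes): E4 99 AB E1 8A A3 F0 90 8C 89 C3 BF EF B4 A6 EC B2 9B EA B3 97 EA B2 AF E8 BD A7.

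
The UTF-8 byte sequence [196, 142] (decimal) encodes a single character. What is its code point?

U+010E

Leading byte 0xC4 = 11000100 matches 110xxxxx → 2-byte sequence.
Byte 1: 0xC4 = 11000100, payload 00100 (5 bits).
Byte 2: 0x8E = 10001110 (10xxxxxx ✓), payload 001110.
Concatenate: 00100001110 = 0x10E (11 bits → U+010E).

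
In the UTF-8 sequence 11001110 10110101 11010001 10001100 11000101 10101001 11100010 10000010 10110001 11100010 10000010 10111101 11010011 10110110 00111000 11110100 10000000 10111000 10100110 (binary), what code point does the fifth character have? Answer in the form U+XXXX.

U+20BD

Offset 0: leading byte 0xCE = 11001110 → 2-byte char #1 = CE B5.
Offset 2: leading byte 0xD1 = 11010001 → 2-byte char #2 = D1 8C.
Offset 4: leading byte 0xC5 = 11000101 → 2-byte char #3 = C5 A9.
Offset 6: leading byte 0xE2 = 11100010 → 3-byte char #4 = E2 82 B1.
Offset 9: leading byte 0xE2 = 11100010 → 3-byte char #5 = E2 82 BD.
Leading byte 0xE2 = 11100010 matches 1110xxxx → 3-byte sequence.
Byte 1: 0xE2 = 11100010, payload 0010 (4 bits).
Byte 2: 0x82 = 10000010 (10xxxxxx ✓), payload 000010.
Byte 3: 0xBD = 10111101 (10xxxxxx ✓), payload 111101.
Concatenate: 0010000010111101 = 0x20BD (16 bits → U+20BD).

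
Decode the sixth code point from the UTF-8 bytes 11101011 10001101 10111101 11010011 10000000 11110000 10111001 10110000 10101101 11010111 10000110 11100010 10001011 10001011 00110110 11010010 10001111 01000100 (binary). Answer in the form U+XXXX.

Offset 0: leading byte 0xEB = 11101011 → 3-byte char #1 = EB 8D BD.
Offset 3: leading byte 0xD3 = 11010011 → 2-byte char #2 = D3 80.
Offset 5: leading byte 0xF0 = 11110000 → 4-byte char #3 = F0 B9 B0 AD.
Offset 9: leading byte 0xD7 = 11010111 → 2-byte char #4 = D7 86.
Offset 11: leading byte 0xE2 = 11100010 → 3-byte char #5 = E2 8B 8B.
Offset 14: leading byte 0x36 = 00110110 → 1-byte char #6 = 36.
Leading byte 0x36 = 00110110 matches 0xxxxxxx → 1-byte sequence.
Byte 1: 0x36 = 00110110, payload 0110110 (7 bits).
Concatenate: 0110110 = 0x36 (7 bits → U+0036).

U+0036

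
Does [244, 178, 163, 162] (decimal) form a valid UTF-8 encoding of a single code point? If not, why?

invalid (encodes a value above U+10FFFF)

Leading byte 0xF4 = 11110100 → 4-byte form.
Payload = 0x1328E2, which exceeds U+10FFFF, the maximum Unicode code point. (Leading bytes F5–FF, or F4 followed by ≥ 0x90, are invalid.)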